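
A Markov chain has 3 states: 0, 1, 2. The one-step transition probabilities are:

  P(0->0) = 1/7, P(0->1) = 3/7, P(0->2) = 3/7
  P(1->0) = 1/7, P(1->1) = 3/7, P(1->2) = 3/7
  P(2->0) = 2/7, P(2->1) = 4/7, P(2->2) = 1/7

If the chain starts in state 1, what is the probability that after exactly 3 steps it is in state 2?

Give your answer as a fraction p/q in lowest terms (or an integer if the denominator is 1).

Answer: 117/343

Derivation:
Computing P^3 by repeated multiplication:
P^1 =
  0: [1/7, 3/7, 3/7]
  1: [1/7, 3/7, 3/7]
  2: [2/7, 4/7, 1/7]
P^2 =
  0: [10/49, 24/49, 15/49]
  1: [10/49, 24/49, 15/49]
  2: [8/49, 22/49, 19/49]
P^3 =
  0: [64/343, 162/343, 117/343]
  1: [64/343, 162/343, 117/343]
  2: [68/343, 166/343, 109/343]

(P^3)[1 -> 2] = 117/343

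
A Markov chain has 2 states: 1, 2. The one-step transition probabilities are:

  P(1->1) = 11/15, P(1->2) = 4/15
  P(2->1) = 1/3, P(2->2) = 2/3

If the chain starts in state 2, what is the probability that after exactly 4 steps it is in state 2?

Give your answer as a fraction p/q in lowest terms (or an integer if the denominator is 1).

Computing P^4 by repeated multiplication:
P^1 =
  1: [11/15, 4/15]
  2: [1/3, 2/3]
P^2 =
  1: [47/75, 28/75]
  2: [7/15, 8/15]
P^3 =
  1: [73/125, 52/125]
  2: [13/25, 12/25]
P^4 =
  1: [1063/1875, 812/1875]
  2: [203/375, 172/375]

(P^4)[2 -> 2] = 172/375

Answer: 172/375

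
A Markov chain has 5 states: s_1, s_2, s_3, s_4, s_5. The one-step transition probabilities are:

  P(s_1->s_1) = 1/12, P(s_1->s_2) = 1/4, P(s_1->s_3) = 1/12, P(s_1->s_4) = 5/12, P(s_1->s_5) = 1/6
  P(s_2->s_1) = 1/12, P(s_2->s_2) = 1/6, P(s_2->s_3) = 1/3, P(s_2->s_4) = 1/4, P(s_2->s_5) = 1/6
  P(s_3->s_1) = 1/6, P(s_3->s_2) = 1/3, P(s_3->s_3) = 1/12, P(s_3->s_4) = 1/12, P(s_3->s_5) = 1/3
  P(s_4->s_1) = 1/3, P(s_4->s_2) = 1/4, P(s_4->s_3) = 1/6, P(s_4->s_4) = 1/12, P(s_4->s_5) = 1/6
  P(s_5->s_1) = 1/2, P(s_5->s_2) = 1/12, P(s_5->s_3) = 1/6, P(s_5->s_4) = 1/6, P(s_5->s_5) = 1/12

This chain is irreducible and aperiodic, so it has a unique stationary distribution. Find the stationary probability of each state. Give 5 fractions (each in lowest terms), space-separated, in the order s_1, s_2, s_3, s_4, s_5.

The stationary distribution satisfies pi = pi * P, i.e.:
  pi_s_1 = 1/12*pi_s_1 + 1/12*pi_s_2 + 1/6*pi_s_3 + 1/3*pi_s_4 + 1/2*pi_s_5
  pi_s_2 = 1/4*pi_s_1 + 1/6*pi_s_2 + 1/3*pi_s_3 + 1/4*pi_s_4 + 1/12*pi_s_5
  pi_s_3 = 1/12*pi_s_1 + 1/3*pi_s_2 + 1/12*pi_s_3 + 1/6*pi_s_4 + 1/6*pi_s_5
  pi_s_4 = 5/12*pi_s_1 + 1/4*pi_s_2 + 1/12*pi_s_3 + 1/12*pi_s_4 + 1/6*pi_s_5
  pi_s_5 = 1/6*pi_s_1 + 1/6*pi_s_2 + 1/3*pi_s_3 + 1/6*pi_s_4 + 1/12*pi_s_5
with normalization: pi_s_1 + pi_s_2 + pi_s_3 + pi_s_4 + pi_s_5 = 1.

Using the first 4 balance equations plus normalization, the linear system A*pi = b is:
  [-11/12, 1/12, 1/6, 1/3, 1/2] . pi = 0
  [1/4, -5/6, 1/3, 1/4, 1/12] . pi = 0
  [1/12, 1/3, -11/12, 1/6, 1/6] . pi = 0
  [5/12, 1/4, 1/12, -11/12, 1/6] . pi = 0
  [1, 1, 1, 1, 1] . pi = 1

Solving yields:
  pi_s_1 = 7277/32372
  pi_s_2 = 6997/32372
  pi_s_3 = 5497/32372
  pi_s_4 = 6775/32372
  pi_s_5 = 2913/16186

Verification (pi * P):
  7277/32372*1/12 + 6997/32372*1/12 + 5497/32372*1/6 + 6775/32372*1/3 + 2913/16186*1/2 = 7277/32372 = pi_s_1  (ok)
  7277/32372*1/4 + 6997/32372*1/6 + 5497/32372*1/3 + 6775/32372*1/4 + 2913/16186*1/12 = 6997/32372 = pi_s_2  (ok)
  7277/32372*1/12 + 6997/32372*1/3 + 5497/32372*1/12 + 6775/32372*1/6 + 2913/16186*1/6 = 5497/32372 = pi_s_3  (ok)
  7277/32372*5/12 + 6997/32372*1/4 + 5497/32372*1/12 + 6775/32372*1/12 + 2913/16186*1/6 = 6775/32372 = pi_s_4  (ok)
  7277/32372*1/6 + 6997/32372*1/6 + 5497/32372*1/3 + 6775/32372*1/6 + 2913/16186*1/12 = 2913/16186 = pi_s_5  (ok)

Answer: 7277/32372 6997/32372 5497/32372 6775/32372 2913/16186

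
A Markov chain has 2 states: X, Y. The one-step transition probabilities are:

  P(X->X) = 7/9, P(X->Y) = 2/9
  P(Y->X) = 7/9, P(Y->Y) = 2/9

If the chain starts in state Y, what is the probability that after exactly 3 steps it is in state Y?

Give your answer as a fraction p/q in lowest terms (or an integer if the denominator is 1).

Computing P^3 by repeated multiplication:
P^1 =
  X: [7/9, 2/9]
  Y: [7/9, 2/9]
P^2 =
  X: [7/9, 2/9]
  Y: [7/9, 2/9]
P^3 =
  X: [7/9, 2/9]
  Y: [7/9, 2/9]

(P^3)[Y -> Y] = 2/9

Answer: 2/9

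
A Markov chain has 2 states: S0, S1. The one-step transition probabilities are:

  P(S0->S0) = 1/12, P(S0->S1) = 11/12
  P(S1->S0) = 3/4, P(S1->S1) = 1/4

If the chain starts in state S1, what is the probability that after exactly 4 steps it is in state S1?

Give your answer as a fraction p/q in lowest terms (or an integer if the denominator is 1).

Answer: 23/36

Derivation:
Computing P^4 by repeated multiplication:
P^1 =
  S0: [1/12, 11/12]
  S1: [3/4, 1/4]
P^2 =
  S0: [25/36, 11/36]
  S1: [1/4, 3/4]
P^3 =
  S0: [31/108, 77/108]
  S1: [7/12, 5/12]
P^4 =
  S0: [181/324, 143/324]
  S1: [13/36, 23/36]

(P^4)[S1 -> S1] = 23/36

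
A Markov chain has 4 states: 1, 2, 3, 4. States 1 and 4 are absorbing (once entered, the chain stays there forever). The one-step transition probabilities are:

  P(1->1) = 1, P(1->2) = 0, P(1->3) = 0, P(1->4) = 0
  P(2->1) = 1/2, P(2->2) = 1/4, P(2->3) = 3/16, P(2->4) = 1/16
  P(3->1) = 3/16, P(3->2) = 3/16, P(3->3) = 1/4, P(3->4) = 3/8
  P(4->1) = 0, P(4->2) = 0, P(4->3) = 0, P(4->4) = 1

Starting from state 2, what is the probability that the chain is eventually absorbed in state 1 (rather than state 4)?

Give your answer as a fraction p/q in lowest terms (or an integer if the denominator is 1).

Answer: 7/9

Derivation:
Let a_i = P(absorbed in 1 | start in state i).
Boundary conditions: a_1 = 1, a_4 = 0.
For each transient state i, a_i = sum_j P(i->j) * a_j:
  a_2 = 1/2*a_1 + 1/4*a_2 + 3/16*a_3 + 1/16*a_4
  a_3 = 3/16*a_1 + 3/16*a_2 + 1/4*a_3 + 3/8*a_4

Substituting a_1 = 1 and a_4 = 0, rearrange to (I - Q) a = r where r[i] = P(i -> 1):
  [3/4, -3/16] . (a_2, a_3) = 1/2
  [-3/16, 3/4] . (a_2, a_3) = 3/16

Solving yields:
  a_2 = 7/9
  a_3 = 4/9

Starting state is 2, so the absorption probability is a_2 = 7/9.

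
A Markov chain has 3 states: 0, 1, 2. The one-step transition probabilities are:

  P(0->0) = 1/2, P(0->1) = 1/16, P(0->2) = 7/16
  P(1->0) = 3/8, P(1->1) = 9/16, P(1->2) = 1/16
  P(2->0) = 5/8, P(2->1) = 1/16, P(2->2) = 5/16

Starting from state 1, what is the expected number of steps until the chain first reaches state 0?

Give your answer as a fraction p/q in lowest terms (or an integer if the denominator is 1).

Answer: 48/19

Derivation:
Let h_i = expected steps to first reach 0 from state i.
Boundary: h_0 = 0.
First-step equations for the other states:
  h_1 = 1 + 3/8*h_0 + 9/16*h_1 + 1/16*h_2
  h_2 = 1 + 5/8*h_0 + 1/16*h_1 + 5/16*h_2

Substituting h_0 = 0 and rearranging gives the linear system (I - Q) h = 1:
  [7/16, -1/16] . (h_1, h_2) = 1
  [-1/16, 11/16] . (h_1, h_2) = 1

Solving yields:
  h_1 = 48/19
  h_2 = 32/19

Starting state is 1, so the expected hitting time is h_1 = 48/19.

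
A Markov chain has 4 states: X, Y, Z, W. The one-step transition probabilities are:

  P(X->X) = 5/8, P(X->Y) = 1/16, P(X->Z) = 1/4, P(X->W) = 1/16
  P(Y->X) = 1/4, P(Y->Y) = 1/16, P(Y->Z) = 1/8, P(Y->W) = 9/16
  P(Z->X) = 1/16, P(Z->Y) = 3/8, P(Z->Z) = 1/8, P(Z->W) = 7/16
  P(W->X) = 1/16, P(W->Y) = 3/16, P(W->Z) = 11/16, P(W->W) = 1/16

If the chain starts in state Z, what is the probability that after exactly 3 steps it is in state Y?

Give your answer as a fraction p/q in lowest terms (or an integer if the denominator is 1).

Computing P^3 by repeated multiplication:
P^1 =
  X: [5/8, 1/16, 1/4, 1/16]
  Y: [1/4, 1/16, 1/8, 9/16]
  Z: [1/16, 3/8, 1/8, 7/16]
  W: [1/16, 3/16, 11/16, 1/16]
P^2 =
  X: [109/256, 19/128, 61/256, 3/16]
  Y: [55/256, 11/64, 121/256, 9/64]
  Z: [43/256, 5/32, 97/256, 19/64]
  W: [17/128, 73/256, 43/256, 53/128]
P^3 =
  X: [1351/4096, 657/4096, 581/2048, 463/2048]
  Y: [883/4096, 933/4096, 473/2048, 667/2048]
  Z: [763/4096, 893/4096, 641/2048, 579/2048]
  W: [781/4096, 683/4096, 767/2048, 549/2048]

(P^3)[Z -> Y] = 893/4096

Answer: 893/4096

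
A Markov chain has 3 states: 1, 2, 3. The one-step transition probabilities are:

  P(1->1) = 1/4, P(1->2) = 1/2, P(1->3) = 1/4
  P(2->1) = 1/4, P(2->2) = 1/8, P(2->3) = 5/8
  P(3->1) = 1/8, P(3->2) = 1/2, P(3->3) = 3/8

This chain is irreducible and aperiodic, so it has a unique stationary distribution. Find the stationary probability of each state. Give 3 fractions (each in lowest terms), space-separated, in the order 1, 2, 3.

The stationary distribution satisfies pi = pi * P, i.e.:
  pi_1 = 1/4*pi_1 + 1/4*pi_2 + 1/8*pi_3
  pi_2 = 1/2*pi_1 + 1/8*pi_2 + 1/2*pi_3
  pi_3 = 1/4*pi_1 + 5/8*pi_2 + 3/8*pi_3
with normalization: pi_1 + pi_2 + pi_3 = 1.

Using the first 2 balance equations plus normalization, the linear system A*pi = b is:
  [-3/4, 1/4, 1/8] . pi = 0
  [1/2, -7/8, 1/2] . pi = 0
  [1, 1, 1] . pi = 1

Solving yields:
  pi_1 = 15/77
  pi_2 = 4/11
  pi_3 = 34/77

Verification (pi * P):
  15/77*1/4 + 4/11*1/4 + 34/77*1/8 = 15/77 = pi_1  (ok)
  15/77*1/2 + 4/11*1/8 + 34/77*1/2 = 4/11 = pi_2  (ok)
  15/77*1/4 + 4/11*5/8 + 34/77*3/8 = 34/77 = pi_3  (ok)

Answer: 15/77 4/11 34/77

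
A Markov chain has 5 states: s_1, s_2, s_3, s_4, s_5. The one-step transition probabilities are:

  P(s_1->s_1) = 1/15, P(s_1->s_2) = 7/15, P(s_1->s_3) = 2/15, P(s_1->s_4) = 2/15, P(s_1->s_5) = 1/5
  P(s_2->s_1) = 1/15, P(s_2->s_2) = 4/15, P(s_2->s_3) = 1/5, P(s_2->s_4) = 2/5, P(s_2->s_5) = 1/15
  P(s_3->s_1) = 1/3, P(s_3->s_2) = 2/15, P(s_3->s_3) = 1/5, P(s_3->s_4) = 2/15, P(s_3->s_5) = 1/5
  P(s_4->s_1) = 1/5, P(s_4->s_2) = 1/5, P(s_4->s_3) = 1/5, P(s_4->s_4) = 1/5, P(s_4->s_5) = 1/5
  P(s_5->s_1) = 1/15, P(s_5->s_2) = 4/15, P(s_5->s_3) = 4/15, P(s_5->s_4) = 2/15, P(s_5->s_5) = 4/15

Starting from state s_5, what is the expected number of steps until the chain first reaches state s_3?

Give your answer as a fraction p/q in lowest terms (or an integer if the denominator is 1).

Let h_i = expected steps to first reach s_3 from state i.
Boundary: h_s_3 = 0.
First-step equations for the other states:
  h_s_1 = 1 + 1/15*h_s_1 + 7/15*h_s_2 + 2/15*h_s_3 + 2/15*h_s_4 + 1/5*h_s_5
  h_s_2 = 1 + 1/15*h_s_1 + 4/15*h_s_2 + 1/5*h_s_3 + 2/5*h_s_4 + 1/15*h_s_5
  h_s_4 = 1 + 1/5*h_s_1 + 1/5*h_s_2 + 1/5*h_s_3 + 1/5*h_s_4 + 1/5*h_s_5
  h_s_5 = 1 + 1/15*h_s_1 + 4/15*h_s_2 + 4/15*h_s_3 + 2/15*h_s_4 + 4/15*h_s_5

Substituting h_s_3 = 0 and rearranging gives the linear system (I - Q) h = 1:
  [14/15, -7/15, -2/15, -1/5] . (h_s_1, h_s_2, h_s_4, h_s_5) = 1
  [-1/15, 11/15, -2/5, -1/15] . (h_s_1, h_s_2, h_s_4, h_s_5) = 1
  [-1/5, -1/5, 4/5, -1/5] . (h_s_1, h_s_2, h_s_4, h_s_5) = 1
  [-1/15, -4/15, -2/15, 11/15] . (h_s_1, h_s_2, h_s_4, h_s_5) = 1

Solving yields:
  h_s_1 = 9170/1761
  h_s_2 = 8680/1761
  h_s_4 = 2885/587
  h_s_5 = 2655/587

Starting state is s_5, so the expected hitting time is h_s_5 = 2655/587.

Answer: 2655/587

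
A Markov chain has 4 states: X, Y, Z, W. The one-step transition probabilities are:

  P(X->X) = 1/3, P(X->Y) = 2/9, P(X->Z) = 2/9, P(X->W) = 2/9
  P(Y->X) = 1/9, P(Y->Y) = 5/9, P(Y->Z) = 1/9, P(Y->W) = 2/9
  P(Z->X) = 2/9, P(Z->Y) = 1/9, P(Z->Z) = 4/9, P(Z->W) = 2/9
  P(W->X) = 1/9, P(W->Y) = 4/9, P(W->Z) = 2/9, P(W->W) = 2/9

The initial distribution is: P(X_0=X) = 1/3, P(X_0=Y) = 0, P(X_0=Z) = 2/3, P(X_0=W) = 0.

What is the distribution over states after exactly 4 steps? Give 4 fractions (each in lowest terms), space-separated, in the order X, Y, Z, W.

Propagating the distribution step by step (d_{t+1} = d_t * P):
d_0 = (X=1/3, Y=0, Z=2/3, W=0)
  d_1[X] = 1/3*1/3 + 0*1/9 + 2/3*2/9 + 0*1/9 = 7/27
  d_1[Y] = 1/3*2/9 + 0*5/9 + 2/3*1/9 + 0*4/9 = 4/27
  d_1[Z] = 1/3*2/9 + 0*1/9 + 2/3*4/9 + 0*2/9 = 10/27
  d_1[W] = 1/3*2/9 + 0*2/9 + 2/3*2/9 + 0*2/9 = 2/9
d_1 = (X=7/27, Y=4/27, Z=10/27, W=2/9)
  d_2[X] = 7/27*1/3 + 4/27*1/9 + 10/27*2/9 + 2/9*1/9 = 17/81
  d_2[Y] = 7/27*2/9 + 4/27*5/9 + 10/27*1/9 + 2/9*4/9 = 68/243
  d_2[Z] = 7/27*2/9 + 4/27*1/9 + 10/27*4/9 + 2/9*2/9 = 70/243
  d_2[W] = 7/27*2/9 + 4/27*2/9 + 10/27*2/9 + 2/9*2/9 = 2/9
d_2 = (X=17/81, Y=68/243, Z=70/243, W=2/9)
  d_3[X] = 17/81*1/3 + 68/243*1/9 + 70/243*2/9 + 2/9*1/9 = 415/2187
  d_3[Y] = 17/81*2/9 + 68/243*5/9 + 70/243*1/9 + 2/9*4/9 = 728/2187
  d_3[Z] = 17/81*2/9 + 68/243*1/9 + 70/243*4/9 + 2/9*2/9 = 62/243
  d_3[W] = 17/81*2/9 + 68/243*2/9 + 70/243*2/9 + 2/9*2/9 = 2/9
d_3 = (X=415/2187, Y=728/2187, Z=62/243, W=2/9)
  d_4[X] = 415/2187*1/3 + 728/2187*1/9 + 62/243*2/9 + 2/9*1/9 = 3575/19683
  d_4[Y] = 415/2187*2/9 + 728/2187*5/9 + 62/243*1/9 + 2/9*4/9 = 2324/6561
  d_4[Z] = 415/2187*2/9 + 728/2187*1/9 + 62/243*4/9 + 2/9*2/9 = 4762/19683
  d_4[W] = 415/2187*2/9 + 728/2187*2/9 + 62/243*2/9 + 2/9*2/9 = 2/9
d_4 = (X=3575/19683, Y=2324/6561, Z=4762/19683, W=2/9)

Answer: 3575/19683 2324/6561 4762/19683 2/9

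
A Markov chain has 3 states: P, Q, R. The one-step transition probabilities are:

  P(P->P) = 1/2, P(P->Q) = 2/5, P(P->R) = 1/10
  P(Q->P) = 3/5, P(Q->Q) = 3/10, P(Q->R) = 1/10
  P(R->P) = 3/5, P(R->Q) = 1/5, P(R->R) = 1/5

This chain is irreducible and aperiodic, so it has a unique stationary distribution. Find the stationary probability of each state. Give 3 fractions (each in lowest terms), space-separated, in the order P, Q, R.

Answer: 6/11 34/99 1/9

Derivation:
The stationary distribution satisfies pi = pi * P, i.e.:
  pi_P = 1/2*pi_P + 3/5*pi_Q + 3/5*pi_R
  pi_Q = 2/5*pi_P + 3/10*pi_Q + 1/5*pi_R
  pi_R = 1/10*pi_P + 1/10*pi_Q + 1/5*pi_R
with normalization: pi_P + pi_Q + pi_R = 1.

Using the first 2 balance equations plus normalization, the linear system A*pi = b is:
  [-1/2, 3/5, 3/5] . pi = 0
  [2/5, -7/10, 1/5] . pi = 0
  [1, 1, 1] . pi = 1

Solving yields:
  pi_P = 6/11
  pi_Q = 34/99
  pi_R = 1/9

Verification (pi * P):
  6/11*1/2 + 34/99*3/5 + 1/9*3/5 = 6/11 = pi_P  (ok)
  6/11*2/5 + 34/99*3/10 + 1/9*1/5 = 34/99 = pi_Q  (ok)
  6/11*1/10 + 34/99*1/10 + 1/9*1/5 = 1/9 = pi_R  (ok)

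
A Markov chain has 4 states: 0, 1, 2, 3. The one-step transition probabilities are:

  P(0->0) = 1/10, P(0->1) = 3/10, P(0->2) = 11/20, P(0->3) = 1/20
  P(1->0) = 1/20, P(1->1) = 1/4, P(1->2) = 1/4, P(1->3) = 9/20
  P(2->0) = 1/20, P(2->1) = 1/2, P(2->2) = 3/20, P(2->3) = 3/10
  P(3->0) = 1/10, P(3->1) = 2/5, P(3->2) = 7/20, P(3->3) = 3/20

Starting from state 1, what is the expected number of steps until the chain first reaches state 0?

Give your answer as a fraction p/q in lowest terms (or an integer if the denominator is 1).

Let h_i = expected steps to first reach 0 from state i.
Boundary: h_0 = 0.
First-step equations for the other states:
  h_1 = 1 + 1/20*h_0 + 1/4*h_1 + 1/4*h_2 + 9/20*h_3
  h_2 = 1 + 1/20*h_0 + 1/2*h_1 + 3/20*h_2 + 3/10*h_3
  h_3 = 1 + 1/10*h_0 + 2/5*h_1 + 7/20*h_2 + 3/20*h_3

Substituting h_0 = 0 and rearranging gives the linear system (I - Q) h = 1:
  [3/4, -1/4, -9/20] . (h_1, h_2, h_3) = 1
  [-1/2, 17/20, -3/10] . (h_1, h_2, h_3) = 1
  [-2/5, -7/20, 17/20] . (h_1, h_2, h_3) = 1

Solving yields:
  h_1 = 11560/761
  h_2 = 11620/761
  h_3 = 11120/761

Starting state is 1, so the expected hitting time is h_1 = 11560/761.

Answer: 11560/761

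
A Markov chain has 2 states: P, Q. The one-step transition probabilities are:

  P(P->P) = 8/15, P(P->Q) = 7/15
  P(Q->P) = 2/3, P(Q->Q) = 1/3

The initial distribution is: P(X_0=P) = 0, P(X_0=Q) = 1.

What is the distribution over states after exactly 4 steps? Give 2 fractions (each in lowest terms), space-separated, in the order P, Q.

Answer: 5954/10125 4171/10125

Derivation:
Propagating the distribution step by step (d_{t+1} = d_t * P):
d_0 = (P=0, Q=1)
  d_1[P] = 0*8/15 + 1*2/3 = 2/3
  d_1[Q] = 0*7/15 + 1*1/3 = 1/3
d_1 = (P=2/3, Q=1/3)
  d_2[P] = 2/3*8/15 + 1/3*2/3 = 26/45
  d_2[Q] = 2/3*7/15 + 1/3*1/3 = 19/45
d_2 = (P=26/45, Q=19/45)
  d_3[P] = 26/45*8/15 + 19/45*2/3 = 398/675
  d_3[Q] = 26/45*7/15 + 19/45*1/3 = 277/675
d_3 = (P=398/675, Q=277/675)
  d_4[P] = 398/675*8/15 + 277/675*2/3 = 5954/10125
  d_4[Q] = 398/675*7/15 + 277/675*1/3 = 4171/10125
d_4 = (P=5954/10125, Q=4171/10125)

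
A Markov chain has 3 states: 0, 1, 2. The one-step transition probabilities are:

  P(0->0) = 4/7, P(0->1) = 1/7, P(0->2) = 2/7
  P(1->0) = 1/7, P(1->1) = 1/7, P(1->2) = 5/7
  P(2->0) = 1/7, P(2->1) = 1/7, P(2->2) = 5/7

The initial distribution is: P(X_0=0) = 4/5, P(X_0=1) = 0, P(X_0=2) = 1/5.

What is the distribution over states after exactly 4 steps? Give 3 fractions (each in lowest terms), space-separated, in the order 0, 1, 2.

Propagating the distribution step by step (d_{t+1} = d_t * P):
d_0 = (0=4/5, 1=0, 2=1/5)
  d_1[0] = 4/5*4/7 + 0*1/7 + 1/5*1/7 = 17/35
  d_1[1] = 4/5*1/7 + 0*1/7 + 1/5*1/7 = 1/7
  d_1[2] = 4/5*2/7 + 0*5/7 + 1/5*5/7 = 13/35
d_1 = (0=17/35, 1=1/7, 2=13/35)
  d_2[0] = 17/35*4/7 + 1/7*1/7 + 13/35*1/7 = 86/245
  d_2[1] = 17/35*1/7 + 1/7*1/7 + 13/35*1/7 = 1/7
  d_2[2] = 17/35*2/7 + 1/7*5/7 + 13/35*5/7 = 124/245
d_2 = (0=86/245, 1=1/7, 2=124/245)
  d_3[0] = 86/245*4/7 + 1/7*1/7 + 124/245*1/7 = 503/1715
  d_3[1] = 86/245*1/7 + 1/7*1/7 + 124/245*1/7 = 1/7
  d_3[2] = 86/245*2/7 + 1/7*5/7 + 124/245*5/7 = 967/1715
d_3 = (0=503/1715, 1=1/7, 2=967/1715)
  d_4[0] = 503/1715*4/7 + 1/7*1/7 + 967/1715*1/7 = 3224/12005
  d_4[1] = 503/1715*1/7 + 1/7*1/7 + 967/1715*1/7 = 1/7
  d_4[2] = 503/1715*2/7 + 1/7*5/7 + 967/1715*5/7 = 7066/12005
d_4 = (0=3224/12005, 1=1/7, 2=7066/12005)

Answer: 3224/12005 1/7 7066/12005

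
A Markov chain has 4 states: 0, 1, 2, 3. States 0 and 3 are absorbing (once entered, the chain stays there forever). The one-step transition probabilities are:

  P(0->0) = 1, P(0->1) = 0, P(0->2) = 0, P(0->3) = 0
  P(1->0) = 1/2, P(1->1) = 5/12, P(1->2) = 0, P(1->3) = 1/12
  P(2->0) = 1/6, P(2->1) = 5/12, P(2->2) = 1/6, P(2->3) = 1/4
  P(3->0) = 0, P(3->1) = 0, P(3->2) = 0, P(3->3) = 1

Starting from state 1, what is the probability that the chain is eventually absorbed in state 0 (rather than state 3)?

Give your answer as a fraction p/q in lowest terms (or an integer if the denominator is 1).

Let a_i = P(absorbed in 0 | start in state i).
Boundary conditions: a_0 = 1, a_3 = 0.
For each transient state i, a_i = sum_j P(i->j) * a_j:
  a_1 = 1/2*a_0 + 5/12*a_1 + 0*a_2 + 1/12*a_3
  a_2 = 1/6*a_0 + 5/12*a_1 + 1/6*a_2 + 1/4*a_3

Substituting a_0 = 1 and a_3 = 0, rearrange to (I - Q) a = r where r[i] = P(i -> 0):
  [7/12, 0] . (a_1, a_2) = 1/2
  [-5/12, 5/6] . (a_1, a_2) = 1/6

Solving yields:
  a_1 = 6/7
  a_2 = 22/35

Starting state is 1, so the absorption probability is a_1 = 6/7.

Answer: 6/7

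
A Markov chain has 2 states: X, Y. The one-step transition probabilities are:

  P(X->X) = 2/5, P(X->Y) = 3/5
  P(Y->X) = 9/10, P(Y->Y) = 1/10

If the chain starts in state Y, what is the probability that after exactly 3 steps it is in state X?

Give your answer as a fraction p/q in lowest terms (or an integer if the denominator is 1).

Computing P^3 by repeated multiplication:
P^1 =
  X: [2/5, 3/5]
  Y: [9/10, 1/10]
P^2 =
  X: [7/10, 3/10]
  Y: [9/20, 11/20]
P^3 =
  X: [11/20, 9/20]
  Y: [27/40, 13/40]

(P^3)[Y -> X] = 27/40

Answer: 27/40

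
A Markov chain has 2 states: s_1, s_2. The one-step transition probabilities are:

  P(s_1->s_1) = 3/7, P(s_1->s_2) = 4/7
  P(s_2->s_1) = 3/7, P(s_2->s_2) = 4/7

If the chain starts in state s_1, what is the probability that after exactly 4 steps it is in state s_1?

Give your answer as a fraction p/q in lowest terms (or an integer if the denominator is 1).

Computing P^4 by repeated multiplication:
P^1 =
  s_1: [3/7, 4/7]
  s_2: [3/7, 4/7]
P^2 =
  s_1: [3/7, 4/7]
  s_2: [3/7, 4/7]
P^3 =
  s_1: [3/7, 4/7]
  s_2: [3/7, 4/7]
P^4 =
  s_1: [3/7, 4/7]
  s_2: [3/7, 4/7]

(P^4)[s_1 -> s_1] = 3/7

Answer: 3/7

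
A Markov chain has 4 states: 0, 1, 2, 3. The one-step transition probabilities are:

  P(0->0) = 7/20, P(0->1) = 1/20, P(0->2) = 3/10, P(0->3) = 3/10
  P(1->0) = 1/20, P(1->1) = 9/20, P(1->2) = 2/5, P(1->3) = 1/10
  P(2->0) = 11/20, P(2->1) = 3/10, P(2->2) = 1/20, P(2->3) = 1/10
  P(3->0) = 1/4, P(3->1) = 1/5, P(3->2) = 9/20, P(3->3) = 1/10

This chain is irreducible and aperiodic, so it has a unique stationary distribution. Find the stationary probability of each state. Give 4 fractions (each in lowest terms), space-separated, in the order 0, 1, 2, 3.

Answer: 33/104 25/104 29/104 17/104

Derivation:
The stationary distribution satisfies pi = pi * P, i.e.:
  pi_0 = 7/20*pi_0 + 1/20*pi_1 + 11/20*pi_2 + 1/4*pi_3
  pi_1 = 1/20*pi_0 + 9/20*pi_1 + 3/10*pi_2 + 1/5*pi_3
  pi_2 = 3/10*pi_0 + 2/5*pi_1 + 1/20*pi_2 + 9/20*pi_3
  pi_3 = 3/10*pi_0 + 1/10*pi_1 + 1/10*pi_2 + 1/10*pi_3
with normalization: pi_0 + pi_1 + pi_2 + pi_3 = 1.

Using the first 3 balance equations plus normalization, the linear system A*pi = b is:
  [-13/20, 1/20, 11/20, 1/4] . pi = 0
  [1/20, -11/20, 3/10, 1/5] . pi = 0
  [3/10, 2/5, -19/20, 9/20] . pi = 0
  [1, 1, 1, 1] . pi = 1

Solving yields:
  pi_0 = 33/104
  pi_1 = 25/104
  pi_2 = 29/104
  pi_3 = 17/104

Verification (pi * P):
  33/104*7/20 + 25/104*1/20 + 29/104*11/20 + 17/104*1/4 = 33/104 = pi_0  (ok)
  33/104*1/20 + 25/104*9/20 + 29/104*3/10 + 17/104*1/5 = 25/104 = pi_1  (ok)
  33/104*3/10 + 25/104*2/5 + 29/104*1/20 + 17/104*9/20 = 29/104 = pi_2  (ok)
  33/104*3/10 + 25/104*1/10 + 29/104*1/10 + 17/104*1/10 = 17/104 = pi_3  (ok)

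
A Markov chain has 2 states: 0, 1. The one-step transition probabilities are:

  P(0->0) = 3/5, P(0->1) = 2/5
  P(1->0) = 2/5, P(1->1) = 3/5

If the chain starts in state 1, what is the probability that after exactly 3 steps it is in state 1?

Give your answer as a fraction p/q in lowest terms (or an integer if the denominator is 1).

Answer: 63/125

Derivation:
Computing P^3 by repeated multiplication:
P^1 =
  0: [3/5, 2/5]
  1: [2/5, 3/5]
P^2 =
  0: [13/25, 12/25]
  1: [12/25, 13/25]
P^3 =
  0: [63/125, 62/125]
  1: [62/125, 63/125]

(P^3)[1 -> 1] = 63/125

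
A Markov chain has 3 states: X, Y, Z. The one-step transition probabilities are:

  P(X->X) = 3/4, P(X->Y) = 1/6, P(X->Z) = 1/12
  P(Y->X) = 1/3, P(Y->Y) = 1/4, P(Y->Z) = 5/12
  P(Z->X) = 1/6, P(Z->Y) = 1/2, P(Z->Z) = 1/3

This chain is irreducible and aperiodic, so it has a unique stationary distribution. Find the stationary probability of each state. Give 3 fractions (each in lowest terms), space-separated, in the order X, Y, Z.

The stationary distribution satisfies pi = pi * P, i.e.:
  pi_X = 3/4*pi_X + 1/3*pi_Y + 1/6*pi_Z
  pi_Y = 1/6*pi_X + 1/4*pi_Y + 1/2*pi_Z
  pi_Z = 1/12*pi_X + 5/12*pi_Y + 1/3*pi_Z
with normalization: pi_X + pi_Y + pi_Z = 1.

Using the first 2 balance equations plus normalization, the linear system A*pi = b is:
  [-1/4, 1/3, 1/6] . pi = 0
  [1/6, -3/4, 1/2] . pi = 0
  [1, 1, 1] . pi = 1

Solving yields:
  pi_X = 42/83
  pi_Y = 22/83
  pi_Z = 19/83

Verification (pi * P):
  42/83*3/4 + 22/83*1/3 + 19/83*1/6 = 42/83 = pi_X  (ok)
  42/83*1/6 + 22/83*1/4 + 19/83*1/2 = 22/83 = pi_Y  (ok)
  42/83*1/12 + 22/83*5/12 + 19/83*1/3 = 19/83 = pi_Z  (ok)

Answer: 42/83 22/83 19/83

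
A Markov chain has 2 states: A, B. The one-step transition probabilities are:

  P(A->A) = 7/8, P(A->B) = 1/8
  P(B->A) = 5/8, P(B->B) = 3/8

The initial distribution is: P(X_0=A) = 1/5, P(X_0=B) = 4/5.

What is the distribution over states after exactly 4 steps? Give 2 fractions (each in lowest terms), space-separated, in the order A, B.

Propagating the distribution step by step (d_{t+1} = d_t * P):
d_0 = (A=1/5, B=4/5)
  d_1[A] = 1/5*7/8 + 4/5*5/8 = 27/40
  d_1[B] = 1/5*1/8 + 4/5*3/8 = 13/40
d_1 = (A=27/40, B=13/40)
  d_2[A] = 27/40*7/8 + 13/40*5/8 = 127/160
  d_2[B] = 27/40*1/8 + 13/40*3/8 = 33/160
d_2 = (A=127/160, B=33/160)
  d_3[A] = 127/160*7/8 + 33/160*5/8 = 527/640
  d_3[B] = 127/160*1/8 + 33/160*3/8 = 113/640
d_3 = (A=527/640, B=113/640)
  d_4[A] = 527/640*7/8 + 113/640*5/8 = 2127/2560
  d_4[B] = 527/640*1/8 + 113/640*3/8 = 433/2560
d_4 = (A=2127/2560, B=433/2560)

Answer: 2127/2560 433/2560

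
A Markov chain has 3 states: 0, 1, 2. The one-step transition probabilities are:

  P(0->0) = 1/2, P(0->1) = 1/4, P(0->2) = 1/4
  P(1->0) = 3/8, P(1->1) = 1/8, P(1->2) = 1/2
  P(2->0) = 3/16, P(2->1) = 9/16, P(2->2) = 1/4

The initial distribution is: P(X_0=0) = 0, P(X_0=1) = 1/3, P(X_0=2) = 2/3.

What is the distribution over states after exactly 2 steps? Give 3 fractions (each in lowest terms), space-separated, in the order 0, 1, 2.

Propagating the distribution step by step (d_{t+1} = d_t * P):
d_0 = (0=0, 1=1/3, 2=2/3)
  d_1[0] = 0*1/2 + 1/3*3/8 + 2/3*3/16 = 1/4
  d_1[1] = 0*1/4 + 1/3*1/8 + 2/3*9/16 = 5/12
  d_1[2] = 0*1/4 + 1/3*1/2 + 2/3*1/4 = 1/3
d_1 = (0=1/4, 1=5/12, 2=1/3)
  d_2[0] = 1/4*1/2 + 5/12*3/8 + 1/3*3/16 = 11/32
  d_2[1] = 1/4*1/4 + 5/12*1/8 + 1/3*9/16 = 29/96
  d_2[2] = 1/4*1/4 + 5/12*1/2 + 1/3*1/4 = 17/48
d_2 = (0=11/32, 1=29/96, 2=17/48)

Answer: 11/32 29/96 17/48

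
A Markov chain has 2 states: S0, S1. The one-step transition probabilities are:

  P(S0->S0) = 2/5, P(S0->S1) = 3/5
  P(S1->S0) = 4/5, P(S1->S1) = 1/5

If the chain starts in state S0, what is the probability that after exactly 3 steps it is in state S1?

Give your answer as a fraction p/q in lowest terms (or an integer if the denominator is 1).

Answer: 57/125

Derivation:
Computing P^3 by repeated multiplication:
P^1 =
  S0: [2/5, 3/5]
  S1: [4/5, 1/5]
P^2 =
  S0: [16/25, 9/25]
  S1: [12/25, 13/25]
P^3 =
  S0: [68/125, 57/125]
  S1: [76/125, 49/125]

(P^3)[S0 -> S1] = 57/125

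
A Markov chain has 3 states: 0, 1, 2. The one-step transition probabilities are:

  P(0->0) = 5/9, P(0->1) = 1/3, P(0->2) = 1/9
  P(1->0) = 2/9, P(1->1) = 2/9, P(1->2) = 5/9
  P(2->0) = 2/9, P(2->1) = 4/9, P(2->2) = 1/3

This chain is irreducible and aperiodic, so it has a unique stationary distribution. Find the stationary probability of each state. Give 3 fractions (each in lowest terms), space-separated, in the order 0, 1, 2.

Answer: 1/3 1/3 1/3

Derivation:
The stationary distribution satisfies pi = pi * P, i.e.:
  pi_0 = 5/9*pi_0 + 2/9*pi_1 + 2/9*pi_2
  pi_1 = 1/3*pi_0 + 2/9*pi_1 + 4/9*pi_2
  pi_2 = 1/9*pi_0 + 5/9*pi_1 + 1/3*pi_2
with normalization: pi_0 + pi_1 + pi_2 = 1.

Using the first 2 balance equations plus normalization, the linear system A*pi = b is:
  [-4/9, 2/9, 2/9] . pi = 0
  [1/3, -7/9, 4/9] . pi = 0
  [1, 1, 1] . pi = 1

Solving yields:
  pi_0 = 1/3
  pi_1 = 1/3
  pi_2 = 1/3

Verification (pi * P):
  1/3*5/9 + 1/3*2/9 + 1/3*2/9 = 1/3 = pi_0  (ok)
  1/3*1/3 + 1/3*2/9 + 1/3*4/9 = 1/3 = pi_1  (ok)
  1/3*1/9 + 1/3*5/9 + 1/3*1/3 = 1/3 = pi_2  (ok)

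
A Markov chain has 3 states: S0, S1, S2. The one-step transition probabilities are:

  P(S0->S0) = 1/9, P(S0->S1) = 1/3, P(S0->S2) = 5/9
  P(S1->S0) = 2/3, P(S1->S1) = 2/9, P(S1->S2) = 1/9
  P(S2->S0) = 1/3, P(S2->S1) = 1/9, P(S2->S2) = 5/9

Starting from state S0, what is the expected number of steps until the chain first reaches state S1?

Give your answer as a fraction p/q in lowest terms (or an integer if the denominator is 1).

Let h_i = expected steps to first reach S1 from state i.
Boundary: h_S1 = 0.
First-step equations for the other states:
  h_S0 = 1 + 1/9*h_S0 + 1/3*h_S1 + 5/9*h_S2
  h_S2 = 1 + 1/3*h_S0 + 1/9*h_S1 + 5/9*h_S2

Substituting h_S1 = 0 and rearranging gives the linear system (I - Q) h = 1:
  [8/9, -5/9] . (h_S0, h_S2) = 1
  [-1/3, 4/9] . (h_S0, h_S2) = 1

Solving yields:
  h_S0 = 81/17
  h_S2 = 99/17

Starting state is S0, so the expected hitting time is h_S0 = 81/17.

Answer: 81/17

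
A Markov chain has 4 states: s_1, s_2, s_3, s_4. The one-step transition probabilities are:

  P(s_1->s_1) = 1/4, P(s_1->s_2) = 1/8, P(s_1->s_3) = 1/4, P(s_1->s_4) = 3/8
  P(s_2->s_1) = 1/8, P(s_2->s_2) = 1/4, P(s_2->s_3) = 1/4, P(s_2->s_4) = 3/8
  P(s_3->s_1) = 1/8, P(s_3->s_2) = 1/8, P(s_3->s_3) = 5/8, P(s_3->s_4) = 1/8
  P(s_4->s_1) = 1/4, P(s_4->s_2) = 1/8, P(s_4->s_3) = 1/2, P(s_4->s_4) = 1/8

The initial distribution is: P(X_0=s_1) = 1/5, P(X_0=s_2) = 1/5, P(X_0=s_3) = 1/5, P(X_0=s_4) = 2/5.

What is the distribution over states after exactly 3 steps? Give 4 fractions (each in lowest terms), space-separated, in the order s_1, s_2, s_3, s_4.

Answer: 89/512 183/1280 1223/2560 263/1280

Derivation:
Propagating the distribution step by step (d_{t+1} = d_t * P):
d_0 = (s_1=1/5, s_2=1/5, s_3=1/5, s_4=2/5)
  d_1[s_1] = 1/5*1/4 + 1/5*1/8 + 1/5*1/8 + 2/5*1/4 = 1/5
  d_1[s_2] = 1/5*1/8 + 1/5*1/4 + 1/5*1/8 + 2/5*1/8 = 3/20
  d_1[s_3] = 1/5*1/4 + 1/5*1/4 + 1/5*5/8 + 2/5*1/2 = 17/40
  d_1[s_4] = 1/5*3/8 + 1/5*3/8 + 1/5*1/8 + 2/5*1/8 = 9/40
d_1 = (s_1=1/5, s_2=3/20, s_3=17/40, s_4=9/40)
  d_2[s_1] = 1/5*1/4 + 3/20*1/8 + 17/40*1/8 + 9/40*1/4 = 57/320
  d_2[s_2] = 1/5*1/8 + 3/20*1/4 + 17/40*1/8 + 9/40*1/8 = 23/160
  d_2[s_3] = 1/5*1/4 + 3/20*1/4 + 17/40*5/8 + 9/40*1/2 = 149/320
  d_2[s_4] = 1/5*3/8 + 3/20*3/8 + 17/40*1/8 + 9/40*1/8 = 17/80
d_2 = (s_1=57/320, s_2=23/160, s_3=149/320, s_4=17/80)
  d_3[s_1] = 57/320*1/4 + 23/160*1/8 + 149/320*1/8 + 17/80*1/4 = 89/512
  d_3[s_2] = 57/320*1/8 + 23/160*1/4 + 149/320*1/8 + 17/80*1/8 = 183/1280
  d_3[s_3] = 57/320*1/4 + 23/160*1/4 + 149/320*5/8 + 17/80*1/2 = 1223/2560
  d_3[s_4] = 57/320*3/8 + 23/160*3/8 + 149/320*1/8 + 17/80*1/8 = 263/1280
d_3 = (s_1=89/512, s_2=183/1280, s_3=1223/2560, s_4=263/1280)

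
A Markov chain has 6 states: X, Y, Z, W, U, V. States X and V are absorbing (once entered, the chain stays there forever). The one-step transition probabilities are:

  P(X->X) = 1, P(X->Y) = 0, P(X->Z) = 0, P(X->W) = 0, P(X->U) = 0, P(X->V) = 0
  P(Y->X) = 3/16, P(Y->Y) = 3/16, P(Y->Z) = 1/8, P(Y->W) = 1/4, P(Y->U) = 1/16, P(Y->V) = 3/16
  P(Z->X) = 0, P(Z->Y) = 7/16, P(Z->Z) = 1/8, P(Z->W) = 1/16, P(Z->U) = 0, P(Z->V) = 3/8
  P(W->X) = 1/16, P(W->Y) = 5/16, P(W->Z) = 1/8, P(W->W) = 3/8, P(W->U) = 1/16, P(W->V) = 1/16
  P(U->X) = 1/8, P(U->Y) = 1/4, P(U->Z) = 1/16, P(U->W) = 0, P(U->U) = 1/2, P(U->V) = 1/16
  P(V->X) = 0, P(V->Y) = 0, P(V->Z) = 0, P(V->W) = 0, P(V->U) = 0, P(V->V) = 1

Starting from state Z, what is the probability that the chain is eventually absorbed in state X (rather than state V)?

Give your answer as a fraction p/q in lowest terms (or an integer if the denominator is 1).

Answer: 592/2391

Derivation:
Let a_i = P(absorbed in X | start in state i).
Boundary conditions: a_X = 1, a_V = 0.
For each transient state i, a_i = sum_j P(i->j) * a_j:
  a_Y = 3/16*a_X + 3/16*a_Y + 1/8*a_Z + 1/4*a_W + 1/16*a_U + 3/16*a_V
  a_Z = 0*a_X + 7/16*a_Y + 1/8*a_Z + 1/16*a_W + 0*a_U + 3/8*a_V
  a_W = 1/16*a_X + 5/16*a_Y + 1/8*a_Z + 3/8*a_W + 1/16*a_U + 1/16*a_V
  a_U = 1/8*a_X + 1/4*a_Y + 1/16*a_Z + 0*a_W + 1/2*a_U + 1/16*a_V

Substituting a_X = 1 and a_V = 0, rearrange to (I - Q) a = r where r[i] = P(i -> X):
  [13/16, -1/8, -1/4, -1/16] . (a_Y, a_Z, a_W, a_U) = 3/16
  [-7/16, 7/8, -1/16, 0] . (a_Y, a_Z, a_W, a_U) = 0
  [-5/16, -1/8, 5/8, -1/16] . (a_Y, a_Z, a_W, a_U) = 1/16
  [-1/4, -1/16, 0, 1/2] . (a_Y, a_Z, a_W, a_U) = 1/8

Solving yields:
  a_Y = 2083/4782
  a_Z = 592/2391
  a_W = 665/1594
  a_U = 795/1594

Starting state is Z, so the absorption probability is a_Z = 592/2391.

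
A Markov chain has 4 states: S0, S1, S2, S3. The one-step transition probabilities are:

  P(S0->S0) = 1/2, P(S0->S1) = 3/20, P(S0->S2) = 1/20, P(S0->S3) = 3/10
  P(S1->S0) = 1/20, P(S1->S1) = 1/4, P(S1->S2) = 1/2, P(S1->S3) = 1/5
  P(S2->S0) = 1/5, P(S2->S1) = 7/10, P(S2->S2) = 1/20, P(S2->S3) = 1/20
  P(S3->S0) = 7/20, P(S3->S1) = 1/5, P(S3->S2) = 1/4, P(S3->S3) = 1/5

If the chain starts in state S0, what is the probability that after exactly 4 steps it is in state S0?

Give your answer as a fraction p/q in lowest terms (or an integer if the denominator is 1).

Answer: 45539/160000

Derivation:
Computing P^4 by repeated multiplication:
P^1 =
  S0: [1/2, 3/20, 1/20, 3/10]
  S1: [1/20, 1/4, 1/2, 1/5]
  S2: [1/5, 7/10, 1/20, 1/20]
  S3: [7/20, 1/5, 1/4, 1/5]
P^2 =
  S0: [149/400, 83/400, 71/400, 97/400]
  S1: [83/400, 23/50, 81/400, 13/100]
  S2: [13/80, 1/4, 3/8, 17/80]
  S3: [61/200, 127/400, 9/50, 79/400]
P^3 =
  S0: [317/1000, 561/2000, 307/1600, 337/1600]
  S1: [851/4000, 2511/8000, 283/1000, 1523/8000]
  S2: [389/1600, 627/1600, 41/200, 4/25]
  S3: [547/2000, 93/320, 1859/8000, 407/2000]
P^4 =
  S0: [45539/160000, 23529/80000, 4367/20000, 32467/160000]
  S1: [2453/10000, 55449/160000, 36691/160000, 7153/40000]
  S2: [7621/32000, 4959/16000, 8267/32000, 3097/16000]
  S3: [43037/160000, 50727/160000, 35437/160000, 30799/160000]

(P^4)[S0 -> S0] = 45539/160000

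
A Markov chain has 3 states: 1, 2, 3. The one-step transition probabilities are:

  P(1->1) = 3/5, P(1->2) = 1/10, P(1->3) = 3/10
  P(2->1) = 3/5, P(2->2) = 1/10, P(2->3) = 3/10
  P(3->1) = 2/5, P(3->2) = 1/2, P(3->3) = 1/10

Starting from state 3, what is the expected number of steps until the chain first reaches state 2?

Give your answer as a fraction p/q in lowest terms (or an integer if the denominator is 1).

Let h_i = expected steps to first reach 2 from state i.
Boundary: h_2 = 0.
First-step equations for the other states:
  h_1 = 1 + 3/5*h_1 + 1/10*h_2 + 3/10*h_3
  h_3 = 1 + 2/5*h_1 + 1/2*h_2 + 1/10*h_3

Substituting h_2 = 0 and rearranging gives the linear system (I - Q) h = 1:
  [2/5, -3/10] . (h_1, h_3) = 1
  [-2/5, 9/10] . (h_1, h_3) = 1

Solving yields:
  h_1 = 5
  h_3 = 10/3

Starting state is 3, so the expected hitting time is h_3 = 10/3.

Answer: 10/3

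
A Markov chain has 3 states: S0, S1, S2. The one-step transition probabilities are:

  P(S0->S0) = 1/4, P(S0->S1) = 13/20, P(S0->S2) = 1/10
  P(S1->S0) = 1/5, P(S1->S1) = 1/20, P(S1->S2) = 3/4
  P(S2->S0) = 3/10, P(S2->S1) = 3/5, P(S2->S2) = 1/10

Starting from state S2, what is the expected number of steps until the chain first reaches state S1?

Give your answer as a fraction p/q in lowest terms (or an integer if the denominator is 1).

Answer: 70/43

Derivation:
Let h_i = expected steps to first reach S1 from state i.
Boundary: h_S1 = 0.
First-step equations for the other states:
  h_S0 = 1 + 1/4*h_S0 + 13/20*h_S1 + 1/10*h_S2
  h_S2 = 1 + 3/10*h_S0 + 3/5*h_S1 + 1/10*h_S2

Substituting h_S1 = 0 and rearranging gives the linear system (I - Q) h = 1:
  [3/4, -1/10] . (h_S0, h_S2) = 1
  [-3/10, 9/10] . (h_S0, h_S2) = 1

Solving yields:
  h_S0 = 200/129
  h_S2 = 70/43

Starting state is S2, so the expected hitting time is h_S2 = 70/43.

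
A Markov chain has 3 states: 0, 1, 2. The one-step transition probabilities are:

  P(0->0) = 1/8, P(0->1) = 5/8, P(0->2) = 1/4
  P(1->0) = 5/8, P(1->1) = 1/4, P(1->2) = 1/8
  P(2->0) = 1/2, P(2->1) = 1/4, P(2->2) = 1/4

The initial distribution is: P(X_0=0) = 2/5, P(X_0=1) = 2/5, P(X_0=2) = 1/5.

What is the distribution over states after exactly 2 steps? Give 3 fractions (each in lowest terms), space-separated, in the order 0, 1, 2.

Answer: 2/5 2/5 1/5

Derivation:
Propagating the distribution step by step (d_{t+1} = d_t * P):
d_0 = (0=2/5, 1=2/5, 2=1/5)
  d_1[0] = 2/5*1/8 + 2/5*5/8 + 1/5*1/2 = 2/5
  d_1[1] = 2/5*5/8 + 2/5*1/4 + 1/5*1/4 = 2/5
  d_1[2] = 2/5*1/4 + 2/5*1/8 + 1/5*1/4 = 1/5
d_1 = (0=2/5, 1=2/5, 2=1/5)
  d_2[0] = 2/5*1/8 + 2/5*5/8 + 1/5*1/2 = 2/5
  d_2[1] = 2/5*5/8 + 2/5*1/4 + 1/5*1/4 = 2/5
  d_2[2] = 2/5*1/4 + 2/5*1/8 + 1/5*1/4 = 1/5
d_2 = (0=2/5, 1=2/5, 2=1/5)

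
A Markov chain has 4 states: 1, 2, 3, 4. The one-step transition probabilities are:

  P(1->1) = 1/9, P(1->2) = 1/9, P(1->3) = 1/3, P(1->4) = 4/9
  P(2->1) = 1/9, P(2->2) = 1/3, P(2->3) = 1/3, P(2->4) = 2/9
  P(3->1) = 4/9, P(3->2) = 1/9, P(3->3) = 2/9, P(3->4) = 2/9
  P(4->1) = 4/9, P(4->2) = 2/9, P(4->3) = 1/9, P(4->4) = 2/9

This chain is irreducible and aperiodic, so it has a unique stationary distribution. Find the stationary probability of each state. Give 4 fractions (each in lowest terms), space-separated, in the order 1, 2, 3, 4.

The stationary distribution satisfies pi = pi * P, i.e.:
  pi_1 = 1/9*pi_1 + 1/9*pi_2 + 4/9*pi_3 + 4/9*pi_4
  pi_2 = 1/9*pi_1 + 1/3*pi_2 + 1/9*pi_3 + 2/9*pi_4
  pi_3 = 1/3*pi_1 + 1/3*pi_2 + 2/9*pi_3 + 1/9*pi_4
  pi_4 = 4/9*pi_1 + 2/9*pi_2 + 2/9*pi_3 + 2/9*pi_4
with normalization: pi_1 + pi_2 + pi_3 + pi_4 = 1.

Using the first 3 balance equations plus normalization, the linear system A*pi = b is:
  [-8/9, 1/9, 4/9, 4/9] . pi = 0
  [1/9, -2/3, 1/9, 2/9] . pi = 0
  [1/3, 1/3, -7/9, 1/9] . pi = 0
  [1, 1, 1, 1] . pi = 1

Solving yields:
  pi_1 = 73/254
  pi_2 = 70/381
  pi_3 = 185/762
  pi_4 = 109/381

Verification (pi * P):
  73/254*1/9 + 70/381*1/9 + 185/762*4/9 + 109/381*4/9 = 73/254 = pi_1  (ok)
  73/254*1/9 + 70/381*1/3 + 185/762*1/9 + 109/381*2/9 = 70/381 = pi_2  (ok)
  73/254*1/3 + 70/381*1/3 + 185/762*2/9 + 109/381*1/9 = 185/762 = pi_3  (ok)
  73/254*4/9 + 70/381*2/9 + 185/762*2/9 + 109/381*2/9 = 109/381 = pi_4  (ok)

Answer: 73/254 70/381 185/762 109/381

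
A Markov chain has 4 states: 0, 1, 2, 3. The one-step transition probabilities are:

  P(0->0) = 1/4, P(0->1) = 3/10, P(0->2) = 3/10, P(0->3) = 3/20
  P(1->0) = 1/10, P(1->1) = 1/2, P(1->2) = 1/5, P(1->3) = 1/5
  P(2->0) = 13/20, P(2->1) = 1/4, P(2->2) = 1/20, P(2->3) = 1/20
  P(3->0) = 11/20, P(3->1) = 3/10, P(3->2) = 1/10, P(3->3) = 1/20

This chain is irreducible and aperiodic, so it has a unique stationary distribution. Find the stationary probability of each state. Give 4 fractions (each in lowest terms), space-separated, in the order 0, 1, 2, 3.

Answer: 1345/4312 783/2156 102/539 585/4312

Derivation:
The stationary distribution satisfies pi = pi * P, i.e.:
  pi_0 = 1/4*pi_0 + 1/10*pi_1 + 13/20*pi_2 + 11/20*pi_3
  pi_1 = 3/10*pi_0 + 1/2*pi_1 + 1/4*pi_2 + 3/10*pi_3
  pi_2 = 3/10*pi_0 + 1/5*pi_1 + 1/20*pi_2 + 1/10*pi_3
  pi_3 = 3/20*pi_0 + 1/5*pi_1 + 1/20*pi_2 + 1/20*pi_3
with normalization: pi_0 + pi_1 + pi_2 + pi_3 = 1.

Using the first 3 balance equations plus normalization, the linear system A*pi = b is:
  [-3/4, 1/10, 13/20, 11/20] . pi = 0
  [3/10, -1/2, 1/4, 3/10] . pi = 0
  [3/10, 1/5, -19/20, 1/10] . pi = 0
  [1, 1, 1, 1] . pi = 1

Solving yields:
  pi_0 = 1345/4312
  pi_1 = 783/2156
  pi_2 = 102/539
  pi_3 = 585/4312

Verification (pi * P):
  1345/4312*1/4 + 783/2156*1/10 + 102/539*13/20 + 585/4312*11/20 = 1345/4312 = pi_0  (ok)
  1345/4312*3/10 + 783/2156*1/2 + 102/539*1/4 + 585/4312*3/10 = 783/2156 = pi_1  (ok)
  1345/4312*3/10 + 783/2156*1/5 + 102/539*1/20 + 585/4312*1/10 = 102/539 = pi_2  (ok)
  1345/4312*3/20 + 783/2156*1/5 + 102/539*1/20 + 585/4312*1/20 = 585/4312 = pi_3  (ok)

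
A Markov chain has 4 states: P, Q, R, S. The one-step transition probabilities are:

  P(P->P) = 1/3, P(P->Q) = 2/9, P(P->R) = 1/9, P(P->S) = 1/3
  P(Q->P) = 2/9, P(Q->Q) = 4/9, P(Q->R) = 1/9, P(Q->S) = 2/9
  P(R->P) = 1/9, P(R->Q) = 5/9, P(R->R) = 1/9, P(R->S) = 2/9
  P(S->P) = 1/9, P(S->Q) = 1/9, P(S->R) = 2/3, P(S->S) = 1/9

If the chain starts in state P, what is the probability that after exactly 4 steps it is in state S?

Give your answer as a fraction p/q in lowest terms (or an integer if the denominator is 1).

Answer: 478/2187

Derivation:
Computing P^4 by repeated multiplication:
P^1 =
  P: [1/3, 2/9, 1/9, 1/3]
  Q: [2/9, 4/9, 1/9, 2/9]
  R: [1/9, 5/9, 1/9, 2/9]
  S: [1/9, 1/9, 2/3, 1/9]
P^2 =
  P: [17/81, 22/81, 8/27, 2/9]
  Q: [17/81, 1/3, 19/81, 2/9]
  R: [16/81, 29/81, 19/81, 17/81]
  S: [4/27, 37/81, 14/81, 2/9]
P^3 =
  P: [137/729, 260/729, 19/81, 161/729]
  Q: [142/729, 85/243, 19/81, 161/729]
  R: [142/729, 260/729, 166/729, 161/729]
  S: [142/729, 260/729, 19/81, 52/243]
P^4 =
  P: [421/2187, 2330/6561, 1534/6561, 478/2187]
  Q: [1268/6561, 2320/6561, 1534/6561, 1439/6561]
  R: [1273/6561, 2315/6561, 1534/6561, 1439/6561]
  S: [1273/6561, 2335/6561, 503/2187, 1444/6561]

(P^4)[P -> S] = 478/2187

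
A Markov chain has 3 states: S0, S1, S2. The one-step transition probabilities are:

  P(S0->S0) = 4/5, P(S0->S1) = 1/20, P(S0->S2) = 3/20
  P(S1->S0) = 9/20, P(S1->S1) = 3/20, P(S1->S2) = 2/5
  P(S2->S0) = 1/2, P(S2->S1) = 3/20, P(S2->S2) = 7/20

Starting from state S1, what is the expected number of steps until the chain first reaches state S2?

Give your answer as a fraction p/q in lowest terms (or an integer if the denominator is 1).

Answer: 260/59

Derivation:
Let h_i = expected steps to first reach S2 from state i.
Boundary: h_S2 = 0.
First-step equations for the other states:
  h_S0 = 1 + 4/5*h_S0 + 1/20*h_S1 + 3/20*h_S2
  h_S1 = 1 + 9/20*h_S0 + 3/20*h_S1 + 2/5*h_S2

Substituting h_S2 = 0 and rearranging gives the linear system (I - Q) h = 1:
  [1/5, -1/20] . (h_S0, h_S1) = 1
  [-9/20, 17/20] . (h_S0, h_S1) = 1

Solving yields:
  h_S0 = 360/59
  h_S1 = 260/59

Starting state is S1, so the expected hitting time is h_S1 = 260/59.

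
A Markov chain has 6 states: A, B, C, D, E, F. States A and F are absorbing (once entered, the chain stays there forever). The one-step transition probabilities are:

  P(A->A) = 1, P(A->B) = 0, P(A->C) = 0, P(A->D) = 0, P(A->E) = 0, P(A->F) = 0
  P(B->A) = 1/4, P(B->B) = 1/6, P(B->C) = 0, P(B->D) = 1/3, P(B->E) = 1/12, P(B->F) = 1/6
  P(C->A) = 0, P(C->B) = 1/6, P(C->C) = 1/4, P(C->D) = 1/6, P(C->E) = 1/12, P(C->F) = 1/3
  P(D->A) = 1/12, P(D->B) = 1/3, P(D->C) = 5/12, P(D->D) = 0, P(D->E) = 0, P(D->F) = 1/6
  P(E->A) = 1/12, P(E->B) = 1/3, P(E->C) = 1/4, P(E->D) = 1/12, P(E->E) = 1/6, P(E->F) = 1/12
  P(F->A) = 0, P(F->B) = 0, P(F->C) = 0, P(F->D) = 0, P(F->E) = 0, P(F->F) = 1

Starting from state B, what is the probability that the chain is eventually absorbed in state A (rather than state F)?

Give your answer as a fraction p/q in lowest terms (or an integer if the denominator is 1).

Let a_i = P(absorbed in A | start in state i).
Boundary conditions: a_A = 1, a_F = 0.
For each transient state i, a_i = sum_j P(i->j) * a_j:
  a_B = 1/4*a_A + 1/6*a_B + 0*a_C + 1/3*a_D + 1/12*a_E + 1/6*a_F
  a_C = 0*a_A + 1/6*a_B + 1/4*a_C + 1/6*a_D + 1/12*a_E + 1/3*a_F
  a_D = 1/12*a_A + 1/3*a_B + 5/12*a_C + 0*a_D + 0*a_E + 1/6*a_F
  a_E = 1/12*a_A + 1/3*a_B + 1/4*a_C + 1/12*a_D + 1/6*a_E + 1/12*a_F

Substituting a_A = 1 and a_F = 0, rearrange to (I - Q) a = r where r[i] = P(i -> A):
  [5/6, 0, -1/3, -1/12] . (a_B, a_C, a_D, a_E) = 1/4
  [-1/6, 3/4, -1/6, -1/12] . (a_B, a_C, a_D, a_E) = 0
  [-1/3, -5/12, 1, 0] . (a_B, a_C, a_D, a_E) = 1/12
  [-1/3, -1/4, -1/12, 5/6] . (a_B, a_C, a_D, a_E) = 1/12

Solving yields:
  a_B = 17/36
  a_C = 2/9
  a_D = 1/3
  a_E = 7/18

Starting state is B, so the absorption probability is a_B = 17/36.

Answer: 17/36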